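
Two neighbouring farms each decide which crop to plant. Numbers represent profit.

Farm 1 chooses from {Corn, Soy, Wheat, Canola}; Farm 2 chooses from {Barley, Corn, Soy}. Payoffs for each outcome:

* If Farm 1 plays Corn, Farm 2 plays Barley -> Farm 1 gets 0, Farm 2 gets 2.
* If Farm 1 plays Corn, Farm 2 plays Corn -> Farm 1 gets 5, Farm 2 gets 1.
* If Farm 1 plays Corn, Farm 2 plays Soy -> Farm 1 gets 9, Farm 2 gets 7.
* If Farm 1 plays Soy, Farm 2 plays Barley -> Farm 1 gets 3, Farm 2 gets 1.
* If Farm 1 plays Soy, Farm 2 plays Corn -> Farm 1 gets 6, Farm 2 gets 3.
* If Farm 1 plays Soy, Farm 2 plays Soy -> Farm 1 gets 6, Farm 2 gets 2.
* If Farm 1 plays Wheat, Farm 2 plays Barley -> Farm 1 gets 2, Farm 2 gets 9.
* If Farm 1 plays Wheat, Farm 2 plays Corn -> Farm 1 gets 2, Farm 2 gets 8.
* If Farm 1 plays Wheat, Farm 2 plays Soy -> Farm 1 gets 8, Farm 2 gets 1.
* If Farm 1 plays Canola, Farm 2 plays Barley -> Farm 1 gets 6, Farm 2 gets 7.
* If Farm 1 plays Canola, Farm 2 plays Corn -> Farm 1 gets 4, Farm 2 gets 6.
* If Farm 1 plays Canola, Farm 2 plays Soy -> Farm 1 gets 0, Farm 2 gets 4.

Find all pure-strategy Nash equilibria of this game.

Pure-strategy Nash equilibria: (Corn, Soy), (Soy, Corn), (Canola, Barley)

For each strategy profile, look for a profitable unilateral deviation.
(Corn, Barley): Farm 1 can switch to Soy (0 → 3). Not NE.
(Corn, Corn): Farm 1 can switch to Soy (5 → 6). Not NE.
(Corn, Soy): Farm 1 gets 9, best alternative 8; Farm 2 gets 7, best alternative 2. No profitable deviation — NE.
(Soy, Barley): Farm 1 can switch to Canola (3 → 6). Not NE.
(Soy, Corn): Farm 1 gets 6, best alternative 5; Farm 2 gets 3, best alternative 2. No profitable deviation — NE.
(Soy, Soy): Farm 1 can switch to Corn (6 → 9). Not NE.
(Wheat, Barley): Farm 1 can switch to Soy (2 → 3). Not NE.
(Wheat, Corn): Farm 1 can switch to Corn (2 → 5). Not NE.
(Wheat, Soy): Farm 1 can switch to Corn (8 → 9). Not NE.
(Canola, Barley): Farm 1 gets 6, best alternative 3; Farm 2 gets 7, best alternative 6. No profitable deviation — NE.
(Canola, Corn): Farm 1 can switch to Corn (4 → 5). Not NE.
(The remaining 1 profile has a profitable deviation by the same check.)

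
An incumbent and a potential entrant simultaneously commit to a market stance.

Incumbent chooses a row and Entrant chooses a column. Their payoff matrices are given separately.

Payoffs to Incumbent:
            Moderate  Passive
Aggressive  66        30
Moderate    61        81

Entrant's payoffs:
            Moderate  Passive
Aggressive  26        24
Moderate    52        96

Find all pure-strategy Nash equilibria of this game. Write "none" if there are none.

Pure-strategy Nash equilibria: (Aggressive, Moderate) and (Moderate, Passive)

Incumbent against Moderate: payoffs 66, 61 → best response Aggressive.
Incumbent against Passive: payoffs 30, 81 → best response Moderate.
Entrant against Aggressive: payoffs 26, 24 → best response Moderate.
Entrant against Moderate: payoffs 52, 96 → best response Passive.
Mutual best responses: (Aggressive, Moderate); (Moderate, Passive).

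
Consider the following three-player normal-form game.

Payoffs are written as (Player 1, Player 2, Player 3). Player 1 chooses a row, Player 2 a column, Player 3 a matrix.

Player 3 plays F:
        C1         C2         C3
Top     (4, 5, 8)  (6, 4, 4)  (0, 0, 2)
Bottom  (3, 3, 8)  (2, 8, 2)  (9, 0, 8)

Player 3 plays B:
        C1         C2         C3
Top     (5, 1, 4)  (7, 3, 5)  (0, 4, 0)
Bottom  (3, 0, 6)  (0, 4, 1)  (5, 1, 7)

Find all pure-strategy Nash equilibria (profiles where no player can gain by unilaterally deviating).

(Top, C1, F): Player 1 gets 4, best alternative 3; Player 2 gets 5, best alternative 4; Player 3 gets 8, best alternative 4. No profitable deviation — NE.
(Top, C1, B): Player 2 can switch to C2 (1 → 3). Not NE.
(Top, C2, F): Player 2 can switch to C1 (4 → 5). Not NE.
(Top, C2, B): Player 2 can switch to C3 (3 → 4). Not NE.
(Top, C3, F): Player 1 can switch to Bottom (0 → 9). Not NE.
(Top, C3, B): Player 1 can switch to Bottom (0 → 5). Not NE.
(Bottom, C1, F): Player 1 can switch to Top (3 → 4). Not NE.
(The remaining 5 profiles each have a profitable deviation by the same check.)

The unique pure-strategy Nash equilibrium is (Top, C1, F).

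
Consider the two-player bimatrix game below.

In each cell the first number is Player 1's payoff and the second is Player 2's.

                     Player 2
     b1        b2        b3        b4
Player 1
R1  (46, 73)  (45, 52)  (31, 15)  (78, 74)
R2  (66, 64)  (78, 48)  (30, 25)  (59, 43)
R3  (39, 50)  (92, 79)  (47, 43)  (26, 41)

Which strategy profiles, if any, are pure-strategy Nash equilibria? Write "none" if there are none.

(R1, b4); (R2, b1); (R3, b2)

(R1, b1): Player 1 can switch to R2 (46 → 66). Not NE.
(R1, b2): Player 1 can switch to R2 (45 → 78). Not NE.
(R1, b3): Player 1 can switch to R3 (31 → 47). Not NE.
(R1, b4): Player 1 gets 78, best alternative 59; Player 2 gets 74, best alternative 73. No profitable deviation — NE.
(R2, b1): Player 1 gets 66, best alternative 46; Player 2 gets 64, best alternative 48. No profitable deviation — NE.
(R2, b2): Player 1 can switch to R3 (78 → 92). Not NE.
(R2, b3): Player 1 can switch to R1 (30 → 31). Not NE.
(R2, b4): Player 1 can switch to R1 (59 → 78). Not NE.
(R3, b1): Player 1 can switch to R1 (39 → 46). Not NE.
(R3, b2): Player 1 gets 92, best alternative 78; Player 2 gets 79, best alternative 50. No profitable deviation — NE.
(R3, b3): Player 2 can switch to b1 (43 → 50). Not NE.
(R3, b4): Player 1 can switch to R1 (26 → 78). Not NE.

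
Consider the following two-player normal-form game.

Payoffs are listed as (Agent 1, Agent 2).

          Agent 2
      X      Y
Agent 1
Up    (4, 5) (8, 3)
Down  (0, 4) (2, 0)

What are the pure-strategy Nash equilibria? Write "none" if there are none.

The unique pure-strategy Nash equilibrium is (Up, X).

(Up, X): Agent 1 gets 4, best alternative 0; Agent 2 gets 5, best alternative 3. No profitable deviation — NE.
(Up, Y): Agent 2 can switch to X (3 → 5). Not NE.
(Down, X): Agent 1 can switch to Up (0 → 4). Not NE.
(Down, Y): Agent 1 can switch to Up (2 → 8). Not NE.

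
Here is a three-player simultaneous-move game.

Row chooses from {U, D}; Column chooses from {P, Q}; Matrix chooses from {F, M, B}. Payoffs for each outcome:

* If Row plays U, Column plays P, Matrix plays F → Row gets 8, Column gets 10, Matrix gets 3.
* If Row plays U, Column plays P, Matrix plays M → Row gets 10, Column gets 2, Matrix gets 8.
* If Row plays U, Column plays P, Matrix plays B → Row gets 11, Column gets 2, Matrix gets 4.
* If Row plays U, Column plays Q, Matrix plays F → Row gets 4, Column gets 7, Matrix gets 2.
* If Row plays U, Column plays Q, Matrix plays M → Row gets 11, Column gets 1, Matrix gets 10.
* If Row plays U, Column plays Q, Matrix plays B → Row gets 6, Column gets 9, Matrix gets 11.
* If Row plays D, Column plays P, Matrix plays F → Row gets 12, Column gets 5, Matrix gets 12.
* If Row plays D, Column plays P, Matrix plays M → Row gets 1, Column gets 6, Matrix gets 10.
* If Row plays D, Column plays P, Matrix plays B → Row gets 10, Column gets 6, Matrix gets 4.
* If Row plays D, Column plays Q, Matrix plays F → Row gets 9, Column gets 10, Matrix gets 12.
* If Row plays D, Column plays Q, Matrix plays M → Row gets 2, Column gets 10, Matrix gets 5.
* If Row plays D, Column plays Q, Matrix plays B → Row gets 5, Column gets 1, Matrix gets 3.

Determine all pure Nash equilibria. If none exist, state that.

(U, P, F): Row can switch to D (8 → 12). Not NE.
(U, P, M): Row gets 10, best alternative 1; Column gets 2, best alternative 1; Matrix gets 8, best alternative 4. No profitable deviation — NE.
(U, P, B): Column can switch to Q (2 → 9). Not NE.
(U, Q, F): Row can switch to D (4 → 9). Not NE.
(U, Q, M): Column can switch to P (1 → 2). Not NE.
(U, Q, B): Row gets 6, best alternative 5; Column gets 9, best alternative 2; Matrix gets 11, best alternative 10. No profitable deviation — NE.
(D, P, F): Column can switch to Q (5 → 10). Not NE.
(D, P, M): Row can switch to U (1 → 10). Not NE.
(D, P, B): Row can switch to U (10 → 11). Not NE.
(D, Q, F): Row gets 9, best alternative 4; Column gets 10, best alternative 5; Matrix gets 12, best alternative 5. No profitable deviation — NE.
(D, Q, M): Row can switch to U (2 → 11). Not NE.
(D, Q, B): Row can switch to U (5 → 6). Not NE.

(U, P, M); (U, Q, B); (D, Q, F)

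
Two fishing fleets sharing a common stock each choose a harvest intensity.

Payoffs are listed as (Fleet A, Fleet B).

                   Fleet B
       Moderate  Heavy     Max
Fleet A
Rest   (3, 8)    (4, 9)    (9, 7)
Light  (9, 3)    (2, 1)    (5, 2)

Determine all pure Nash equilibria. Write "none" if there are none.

Fleet A against Moderate: payoffs 3, 9 → best response Light.
Fleet A against Heavy: payoffs 4, 2 → best response Rest.
Fleet A against Max: payoffs 9, 5 → best response Rest.
Fleet B against Rest: payoffs 8, 9, 7 → best response Heavy.
Fleet B against Light: payoffs 3, 1, 2 → best response Moderate.
Mutual best responses: (Rest, Heavy); (Light, Moderate).

The pure Nash equilibria are (Rest, Heavy); (Light, Moderate).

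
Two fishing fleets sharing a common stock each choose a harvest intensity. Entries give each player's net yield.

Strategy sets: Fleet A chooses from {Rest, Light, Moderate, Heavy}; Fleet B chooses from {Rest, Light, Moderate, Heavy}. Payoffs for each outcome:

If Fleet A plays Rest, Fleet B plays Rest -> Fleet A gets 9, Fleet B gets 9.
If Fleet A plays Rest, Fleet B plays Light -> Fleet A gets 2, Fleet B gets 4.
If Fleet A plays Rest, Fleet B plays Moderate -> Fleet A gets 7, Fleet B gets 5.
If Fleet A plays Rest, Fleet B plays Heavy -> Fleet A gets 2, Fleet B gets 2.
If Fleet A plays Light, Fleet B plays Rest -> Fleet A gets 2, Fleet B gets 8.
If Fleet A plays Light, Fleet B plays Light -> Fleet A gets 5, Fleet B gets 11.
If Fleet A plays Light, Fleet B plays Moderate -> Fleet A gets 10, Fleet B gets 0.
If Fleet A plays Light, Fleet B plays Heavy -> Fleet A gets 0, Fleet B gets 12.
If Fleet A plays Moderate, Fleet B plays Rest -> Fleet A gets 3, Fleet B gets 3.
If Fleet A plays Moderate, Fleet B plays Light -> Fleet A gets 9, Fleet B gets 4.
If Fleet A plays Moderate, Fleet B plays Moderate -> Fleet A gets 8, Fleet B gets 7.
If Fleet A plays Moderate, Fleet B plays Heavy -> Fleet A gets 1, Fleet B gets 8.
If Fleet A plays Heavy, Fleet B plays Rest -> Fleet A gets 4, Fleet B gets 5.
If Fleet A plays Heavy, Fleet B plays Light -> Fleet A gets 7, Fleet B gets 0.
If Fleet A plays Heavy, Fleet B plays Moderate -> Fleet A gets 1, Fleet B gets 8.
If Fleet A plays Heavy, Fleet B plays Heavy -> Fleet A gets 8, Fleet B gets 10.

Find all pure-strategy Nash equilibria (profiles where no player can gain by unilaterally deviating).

Fleet A against Rest: payoffs 9, 2, 3, 4 → best response Rest.
Fleet A against Light: payoffs 2, 5, 9, 7 → best response Moderate.
Fleet A against Moderate: payoffs 7, 10, 8, 1 → best response Light.
Fleet A against Heavy: payoffs 2, 0, 1, 8 → best response Heavy.
Fleet B against Rest: payoffs 9, 4, 5, 2 → best response Rest.
Fleet B against Light: payoffs 8, 11, 0, 12 → best response Heavy.
Fleet B against Moderate: payoffs 3, 4, 7, 8 → best response Heavy.
Fleet B against Heavy: payoffs 5, 0, 8, 10 → best response Heavy.
Mutual best responses: (Rest, Rest); (Heavy, Heavy).

Pure-strategy Nash equilibria: (Rest, Rest); (Heavy, Heavy)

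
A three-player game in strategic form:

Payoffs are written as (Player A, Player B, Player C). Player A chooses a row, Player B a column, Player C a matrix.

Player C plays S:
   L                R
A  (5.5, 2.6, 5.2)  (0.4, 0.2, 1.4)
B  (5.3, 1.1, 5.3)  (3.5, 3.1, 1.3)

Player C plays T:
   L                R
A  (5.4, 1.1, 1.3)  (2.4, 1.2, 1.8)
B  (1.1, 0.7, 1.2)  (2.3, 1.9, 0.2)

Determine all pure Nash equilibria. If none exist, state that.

Player A against (L, S): payoffs 5.5, 5.3 → best response A.
Player A against (L, T): payoffs 5.4, 1.1 → best response A.
Player A against (R, S): payoffs 0.4, 3.5 → best response B.
Player A against (R, T): payoffs 2.4, 2.3 → best response A.
Player B against (A, S): payoffs 2.6, 0.2 → best response L.
Player B against (A, T): payoffs 1.1, 1.2 → best response R.
Player B against (B, S): payoffs 1.1, 3.1 → best response R.
Player B against (B, T): payoffs 0.7, 1.9 → best response R.
Player C against (A, L): payoffs 5.2, 1.3 → best response S.
Player C against (A, R): payoffs 1.4, 1.8 → best response T.
Player C against (B, L): payoffs 5.3, 1.2 → best response S.
Player C against (B, R): payoffs 1.3, 0.2 → best response S.
Mutual best responses: (A, L, S); (A, R, T); (B, R, S).

The pure Nash equilibria are (A, L, S); (A, R, T); (B, R, S).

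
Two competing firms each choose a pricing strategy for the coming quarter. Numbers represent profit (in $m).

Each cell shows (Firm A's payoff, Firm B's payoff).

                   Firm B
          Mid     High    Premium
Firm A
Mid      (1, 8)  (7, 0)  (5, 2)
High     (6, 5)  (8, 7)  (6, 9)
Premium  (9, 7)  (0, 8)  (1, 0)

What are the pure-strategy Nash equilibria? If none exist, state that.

(High, Premium)

Check each profile: it is a Nash equilibrium iff no player can strictly gain by switching unilaterally.
(Mid, Mid): Firm A can switch to High (1 → 6). Not NE.
(Mid, High): Firm A can switch to High (7 → 8). Not NE.
(Mid, Premium): Firm A can switch to High (5 → 6). Not NE.
(High, Mid): Firm A can switch to Premium (6 → 9). Not NE.
(High, High): Firm B can switch to Premium (7 → 9). Not NE.
(High, Premium): Firm A gets 6, best alternative 5; Firm B gets 9, best alternative 7. No profitable deviation — NE.
(Premium, Mid): Firm B can switch to High (7 → 8). Not NE.
(Premium, High): Firm A can switch to Mid (0 → 7). Not NE.
(Premium, Premium): Firm A can switch to Mid (1 → 5). Not NE.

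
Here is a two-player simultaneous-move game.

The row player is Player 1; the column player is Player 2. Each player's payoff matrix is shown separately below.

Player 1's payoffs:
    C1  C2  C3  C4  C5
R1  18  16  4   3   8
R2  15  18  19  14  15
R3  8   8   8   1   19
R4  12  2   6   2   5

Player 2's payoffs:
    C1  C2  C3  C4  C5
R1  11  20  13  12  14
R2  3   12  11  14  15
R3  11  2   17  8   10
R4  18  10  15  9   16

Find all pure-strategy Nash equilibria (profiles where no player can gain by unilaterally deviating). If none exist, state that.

Mark each player's best response to every combination of opponents' strategies; a profile where every player is best-responding is a pure Nash equilibrium.
Player 1 against C1: payoffs 18, 15, 8, 12 → best response R1.
Player 1 against C2: payoffs 16, 18, 8, 2 → best response R2.
Player 1 against C3: payoffs 4, 19, 8, 6 → best response R2.
Player 1 against C4: payoffs 3, 14, 1, 2 → best response R2.
Player 1 against C5: payoffs 8, 15, 19, 5 → best response R3.
Player 2 against R1: payoffs 11, 20, 13, 12, 14 → best response C2.
Player 2 against R2: payoffs 3, 12, 11, 14, 15 → best response C5.
Player 2 against R3: payoffs 11, 2, 17, 8, 10 → best response C3.
Player 2 against R4: payoffs 18, 10, 15, 9, 16 → best response C1.
No profile is a mutual best response for all players.

There is no pure-strategy Nash equilibrium.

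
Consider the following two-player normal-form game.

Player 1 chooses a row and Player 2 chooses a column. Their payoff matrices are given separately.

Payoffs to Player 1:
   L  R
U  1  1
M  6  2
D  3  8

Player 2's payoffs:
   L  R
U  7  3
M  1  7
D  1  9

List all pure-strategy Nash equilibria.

Player 1 against L: payoffs 1, 6, 3 → best response M.
Player 1 against R: payoffs 1, 2, 8 → best response D.
Player 2 against U: payoffs 7, 3 → best response L.
Player 2 against M: payoffs 1, 7 → best response R.
Player 2 against D: payoffs 1, 9 → best response R.
Mutual best responses: (D, R).

Pure NE: (D, R)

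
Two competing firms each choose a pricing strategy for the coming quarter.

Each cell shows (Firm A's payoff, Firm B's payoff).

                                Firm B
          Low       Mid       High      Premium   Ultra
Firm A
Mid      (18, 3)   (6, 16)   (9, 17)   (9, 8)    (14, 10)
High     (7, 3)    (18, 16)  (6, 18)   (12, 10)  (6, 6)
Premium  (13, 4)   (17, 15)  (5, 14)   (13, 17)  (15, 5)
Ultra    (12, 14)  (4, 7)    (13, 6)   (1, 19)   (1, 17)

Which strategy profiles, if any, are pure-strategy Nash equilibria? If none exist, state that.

For each player, find the best response to each opponent profile; mutual best responses are the pure NE.
Firm A against Low: payoffs 18, 7, 13, 12 → best response Mid.
Firm A against Mid: payoffs 6, 18, 17, 4 → best response High.
Firm A against High: payoffs 9, 6, 5, 13 → best response Ultra.
Firm A against Premium: payoffs 9, 12, 13, 1 → best response Premium.
Firm A against Ultra: payoffs 14, 6, 15, 1 → best response Premium.
Firm B against Mid: payoffs 3, 16, 17, 8, 10 → best response High.
Firm B against High: payoffs 3, 16, 18, 10, 6 → best response High.
Firm B against Premium: payoffs 4, 15, 14, 17, 5 → best response Premium.
Firm B against Ultra: payoffs 14, 7, 6, 19, 17 → best response Premium.
Mutual best responses: (Premium, Premium).

The unique pure-strategy Nash equilibrium is (Premium, Premium).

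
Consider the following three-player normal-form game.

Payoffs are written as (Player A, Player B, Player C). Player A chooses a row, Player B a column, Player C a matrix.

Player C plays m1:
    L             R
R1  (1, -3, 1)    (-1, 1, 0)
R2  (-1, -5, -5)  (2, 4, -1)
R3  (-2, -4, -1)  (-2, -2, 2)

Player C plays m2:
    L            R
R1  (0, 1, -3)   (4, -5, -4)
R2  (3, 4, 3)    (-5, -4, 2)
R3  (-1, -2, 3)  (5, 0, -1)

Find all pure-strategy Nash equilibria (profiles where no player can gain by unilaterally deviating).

For each player, find the best response to each opponent profile; mutual best responses are the pure NE.
Player A against (L, m1): payoffs 1, -1, -2 → best response R1.
Player A against (L, m2): payoffs 0, 3, -1 → best response R2.
Player A against (R, m1): payoffs -1, 2, -2 → best response R2.
Player A against (R, m2): payoffs 4, -5, 5 → best response R3.
Player B against (R1, m1): payoffs -3, 1 → best response R.
Player B against (R1, m2): payoffs 1, -5 → best response L.
Player B against (R2, m1): payoffs -5, 4 → best response R.
Player B against (R2, m2): payoffs 4, -4 → best response L.
Player B against (R3, m1): payoffs -4, -2 → best response R.
Player B against (R3, m2): payoffs -2, 0 → best response R.
Player C against (R1, L): payoffs 1, -3 → best response m1.
Player C against (R1, R): payoffs 0, -4 → best response m1.
Player C against (R2, L): payoffs -5, 3 → best response m2.
Player C against (R2, R): payoffs -1, 2 → best response m2.
Player C against (R3, L): payoffs -1, 3 → best response m2.
Player C against (R3, R): payoffs 2, -1 → best response m1.
Mutual best responses: (R2, L, m2).

(R2, L, m2)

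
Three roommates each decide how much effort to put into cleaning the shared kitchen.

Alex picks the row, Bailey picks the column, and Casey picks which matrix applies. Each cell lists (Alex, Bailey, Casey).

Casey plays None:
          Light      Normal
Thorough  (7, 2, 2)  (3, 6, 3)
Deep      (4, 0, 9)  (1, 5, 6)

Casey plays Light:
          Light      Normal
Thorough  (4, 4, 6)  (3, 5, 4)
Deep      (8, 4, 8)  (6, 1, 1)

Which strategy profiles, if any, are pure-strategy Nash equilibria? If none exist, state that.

There is no pure-strategy Nash equilibrium.

Alex against (Light, None): payoffs 7, 4 → best response Thorough.
Alex against (Light, Light): payoffs 4, 8 → best response Deep.
Alex against (Normal, None): payoffs 3, 1 → best response Thorough.
Alex against (Normal, Light): payoffs 3, 6 → best response Deep.
Bailey against (Thorough, None): payoffs 2, 6 → best response Normal.
Bailey against (Thorough, Light): payoffs 4, 5 → best response Normal.
Bailey against (Deep, None): payoffs 0, 5 → best response Normal.
Bailey against (Deep, Light): payoffs 4, 1 → best response Light.
Casey against (Thorough, Light): payoffs 2, 6 → best response Light.
Casey against (Thorough, Normal): payoffs 3, 4 → best response Light.
Casey against (Deep, Light): payoffs 9, 8 → best response None.
Casey against (Deep, Normal): payoffs 6, 1 → best response None.
No profile is a mutual best response for all players.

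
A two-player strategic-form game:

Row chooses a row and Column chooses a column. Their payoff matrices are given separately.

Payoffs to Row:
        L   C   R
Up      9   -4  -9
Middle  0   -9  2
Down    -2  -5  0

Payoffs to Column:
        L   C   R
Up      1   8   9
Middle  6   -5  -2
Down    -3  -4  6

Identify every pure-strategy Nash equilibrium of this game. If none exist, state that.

(Up, L): Column can switch to C (1 → 8). Not NE.
(Up, C): Column can switch to R (8 → 9). Not NE.
(Up, R): Row can switch to Middle (-9 → 2). Not NE.
(Middle, L): Row can switch to Up (0 → 9). Not NE.
(Middle, C): Row can switch to Up (-9 → -4). Not NE.
(Middle, R): Column can switch to L (-2 → 6). Not NE.
(Down, L): Row can switch to Up (-2 → 9). Not NE.
(Down, C): Row can switch to Up (-5 → -4). Not NE.
(Down, R): Row can switch to Middle (0 → 2). Not NE.

none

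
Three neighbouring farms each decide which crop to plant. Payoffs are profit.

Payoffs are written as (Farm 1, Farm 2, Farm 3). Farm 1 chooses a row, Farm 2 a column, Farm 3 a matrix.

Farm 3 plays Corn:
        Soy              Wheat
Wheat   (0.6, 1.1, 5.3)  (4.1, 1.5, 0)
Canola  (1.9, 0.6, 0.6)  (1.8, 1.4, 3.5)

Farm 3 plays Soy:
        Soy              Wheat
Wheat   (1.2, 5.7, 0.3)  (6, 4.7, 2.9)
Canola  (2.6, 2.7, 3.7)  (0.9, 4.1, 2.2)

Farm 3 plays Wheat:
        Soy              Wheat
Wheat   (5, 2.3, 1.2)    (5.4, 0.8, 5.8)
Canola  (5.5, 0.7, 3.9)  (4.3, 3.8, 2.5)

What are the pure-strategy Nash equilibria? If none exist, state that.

(Wheat, Soy, Corn): Farm 1 can switch to Canola (0.6 → 1.9). Not NE.
(Wheat, Soy, Soy): Farm 1 can switch to Canola (1.2 → 2.6). Not NE.
(Wheat, Soy, Wheat): Farm 1 can switch to Canola (5 → 5.5). Not NE.
(Wheat, Wheat, Corn): Farm 3 can switch to Soy (0 → 2.9). Not NE.
(Wheat, Wheat, Soy): Farm 2 can switch to Soy (4.7 → 5.7). Not NE.
(Wheat, Wheat, Wheat): Farm 2 can switch to Soy (0.8 → 2.3). Not NE.
(The remaining 6 profiles each have a profitable deviation by the same check.)

This game has no pure Nash equilibrium.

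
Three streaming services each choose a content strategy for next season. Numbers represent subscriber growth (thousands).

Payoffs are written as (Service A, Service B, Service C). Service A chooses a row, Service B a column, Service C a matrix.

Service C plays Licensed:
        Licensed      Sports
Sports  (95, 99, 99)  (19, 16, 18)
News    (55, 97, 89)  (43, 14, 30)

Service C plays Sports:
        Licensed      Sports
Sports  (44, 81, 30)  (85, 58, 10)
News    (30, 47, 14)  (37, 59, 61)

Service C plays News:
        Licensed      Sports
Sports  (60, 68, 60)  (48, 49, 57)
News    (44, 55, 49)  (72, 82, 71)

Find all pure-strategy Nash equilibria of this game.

(Sports, Licensed, Licensed); (News, Sports, News)

Service A against (Licensed, Licensed): payoffs 95, 55 → best response Sports.
Service A against (Licensed, Sports): payoffs 44, 30 → best response Sports.
Service A against (Licensed, News): payoffs 60, 44 → best response Sports.
Service A against (Sports, Licensed): payoffs 19, 43 → best response News.
Service A against (Sports, Sports): payoffs 85, 37 → best response Sports.
Service A against (Sports, News): payoffs 48, 72 → best response News.
Service B against (Sports, Licensed): payoffs 99, 16 → best response Licensed.
Service B against (Sports, Sports): payoffs 81, 58 → best response Licensed.
Service B against (Sports, News): payoffs 68, 49 → best response Licensed.
Service B against (News, Licensed): payoffs 97, 14 → best response Licensed.
Service B against (News, Sports): payoffs 47, 59 → best response Sports.
Service B against (News, News): payoffs 55, 82 → best response Sports.
Service C against (Sports, Licensed): payoffs 99, 30, 60 → best response Licensed.
Service C against (Sports, Sports): payoffs 18, 10, 57 → best response News.
Service C against (News, Licensed): payoffs 89, 14, 49 → best response Licensed.
Service C against (News, Sports): payoffs 30, 61, 71 → best response News.
Mutual best responses: (Sports, Licensed, Licensed); (News, Sports, News).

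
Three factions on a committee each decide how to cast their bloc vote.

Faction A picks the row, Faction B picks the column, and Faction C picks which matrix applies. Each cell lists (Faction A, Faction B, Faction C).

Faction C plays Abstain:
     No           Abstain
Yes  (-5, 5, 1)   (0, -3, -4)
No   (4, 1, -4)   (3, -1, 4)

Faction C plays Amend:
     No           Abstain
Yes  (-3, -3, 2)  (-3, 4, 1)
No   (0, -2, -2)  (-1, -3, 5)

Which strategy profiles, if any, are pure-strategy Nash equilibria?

Pure NE: (No, No, Amend)

(Yes, No, Abstain): Faction A can switch to No (-5 → 4). Not NE.
(Yes, No, Amend): Faction A can switch to No (-3 → 0). Not NE.
(Yes, Abstain, Abstain): Faction A can switch to No (0 → 3). Not NE.
(Yes, Abstain, Amend): Faction A can switch to No (-3 → -1). Not NE.
(No, No, Abstain): Faction C can switch to Amend (-4 → -2). Not NE.
(No, No, Amend): Faction A gets 0, best alternative -3; Faction B gets -2, best alternative -3; Faction C gets -2, best alternative -4. No profitable deviation — NE.
(No, Abstain, Abstain): Faction B can switch to No (-1 → 1). Not NE.
(No, Abstain, Amend): Faction B can switch to No (-3 → -2). Not NE.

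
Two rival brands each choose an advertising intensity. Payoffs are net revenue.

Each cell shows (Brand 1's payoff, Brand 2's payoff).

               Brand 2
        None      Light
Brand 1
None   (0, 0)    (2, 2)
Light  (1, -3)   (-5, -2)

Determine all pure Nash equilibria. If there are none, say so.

Pure NE: (None, Light)

Brand 1 against None: payoffs 0, 1 → best response Light.
Brand 1 against Light: payoffs 2, -5 → best response None.
Brand 2 against None: payoffs 0, 2 → best response Light.
Brand 2 against Light: payoffs -3, -2 → best response Light.
Mutual best responses: (None, Light).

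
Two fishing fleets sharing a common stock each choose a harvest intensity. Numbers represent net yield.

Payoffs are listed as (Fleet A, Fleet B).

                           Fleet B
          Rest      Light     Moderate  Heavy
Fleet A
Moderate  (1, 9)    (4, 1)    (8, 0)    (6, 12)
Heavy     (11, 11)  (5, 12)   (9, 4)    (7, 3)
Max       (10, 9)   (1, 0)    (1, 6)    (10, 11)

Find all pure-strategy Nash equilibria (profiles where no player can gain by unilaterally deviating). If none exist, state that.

For each player, find the best response to each opponent profile; mutual best responses are the pure NE.
Fleet A against Rest: payoffs 1, 11, 10 → best response Heavy.
Fleet A against Light: payoffs 4, 5, 1 → best response Heavy.
Fleet A against Moderate: payoffs 8, 9, 1 → best response Heavy.
Fleet A against Heavy: payoffs 6, 7, 10 → best response Max.
Fleet B against Moderate: payoffs 9, 1, 0, 12 → best response Heavy.
Fleet B against Heavy: payoffs 11, 12, 4, 3 → best response Light.
Fleet B against Max: payoffs 9, 0, 6, 11 → best response Heavy.
Mutual best responses: (Heavy, Light); (Max, Heavy).

The pure Nash equilibria are (Heavy, Light) and (Max, Heavy).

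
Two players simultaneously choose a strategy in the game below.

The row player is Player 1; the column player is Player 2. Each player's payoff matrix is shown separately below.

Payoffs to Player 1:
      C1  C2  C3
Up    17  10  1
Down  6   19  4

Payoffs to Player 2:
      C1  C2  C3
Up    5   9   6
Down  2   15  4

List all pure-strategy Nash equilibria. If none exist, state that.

Player 1 against C1: payoffs 17, 6 → best response Up.
Player 1 against C2: payoffs 10, 19 → best response Down.
Player 1 against C3: payoffs 1, 4 → best response Down.
Player 2 against Up: payoffs 5, 9, 6 → best response C2.
Player 2 against Down: payoffs 2, 15, 4 → best response C2.
Mutual best responses: (Down, C2).

Pure NE: (Down, C2)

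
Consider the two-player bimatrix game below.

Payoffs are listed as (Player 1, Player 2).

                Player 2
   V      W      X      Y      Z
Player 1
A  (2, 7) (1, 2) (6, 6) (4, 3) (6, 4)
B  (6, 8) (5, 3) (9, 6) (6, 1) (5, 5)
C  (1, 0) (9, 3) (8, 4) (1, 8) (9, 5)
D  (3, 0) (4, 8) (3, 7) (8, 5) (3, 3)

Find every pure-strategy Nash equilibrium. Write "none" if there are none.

Pure NE: (B, V)

For each strategy profile, look for a profitable unilateral deviation.
(A, V): Player 1 can switch to B (2 → 6). Not NE.
(A, W): Player 1 can switch to B (1 → 5). Not NE.
(A, X): Player 1 can switch to B (6 → 9). Not NE.
(A, Y): Player 1 can switch to B (4 → 6). Not NE.
(A, Z): Player 1 can switch to C (6 → 9). Not NE.
(B, V): Player 1 gets 6, best alternative 3; Player 2 gets 8, best alternative 6. No profitable deviation — NE.
(B, W): Player 1 can switch to C (5 → 9). Not NE.
(B, X): Player 2 can switch to V (6 → 8). Not NE.
(B, Y): Player 1 can switch to D (6 → 8). Not NE.
(B, Z): Player 1 can switch to A (5 → 6). Not NE.
(C, V): Player 1 can switch to A (1 → 2). Not NE.
(C, W): Player 2 can switch to X (3 → 4). Not NE.
(C, X): Player 1 can switch to B (8 → 9). Not NE.
(The remaining 7 profiles each have a profitable deviation by the same check.)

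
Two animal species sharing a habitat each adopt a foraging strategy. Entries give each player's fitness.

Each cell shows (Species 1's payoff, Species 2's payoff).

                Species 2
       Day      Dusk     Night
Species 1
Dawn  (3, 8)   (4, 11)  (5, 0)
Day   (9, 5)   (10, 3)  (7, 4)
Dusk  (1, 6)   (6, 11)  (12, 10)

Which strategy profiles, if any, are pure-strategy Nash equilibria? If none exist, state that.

Pure NE: (Day, Day)

(Dawn, Day): Species 1 can switch to Day (3 → 9). Not NE.
(Dawn, Dusk): Species 1 can switch to Day (4 → 10). Not NE.
(Dawn, Night): Species 1 can switch to Day (5 → 7). Not NE.
(Day, Day): Species 1 gets 9, best alternative 3; Species 2 gets 5, best alternative 4. No profitable deviation — NE.
(Day, Dusk): Species 2 can switch to Day (3 → 5). Not NE.
(Day, Night): Species 1 can switch to Dusk (7 → 12). Not NE.
(Dusk, Day): Species 1 can switch to Dawn (1 → 3). Not NE.
(Dusk, Dusk): Species 1 can switch to Day (6 → 10). Not NE.
(Dusk, Night): Species 2 can switch to Dusk (10 → 11). Not NE.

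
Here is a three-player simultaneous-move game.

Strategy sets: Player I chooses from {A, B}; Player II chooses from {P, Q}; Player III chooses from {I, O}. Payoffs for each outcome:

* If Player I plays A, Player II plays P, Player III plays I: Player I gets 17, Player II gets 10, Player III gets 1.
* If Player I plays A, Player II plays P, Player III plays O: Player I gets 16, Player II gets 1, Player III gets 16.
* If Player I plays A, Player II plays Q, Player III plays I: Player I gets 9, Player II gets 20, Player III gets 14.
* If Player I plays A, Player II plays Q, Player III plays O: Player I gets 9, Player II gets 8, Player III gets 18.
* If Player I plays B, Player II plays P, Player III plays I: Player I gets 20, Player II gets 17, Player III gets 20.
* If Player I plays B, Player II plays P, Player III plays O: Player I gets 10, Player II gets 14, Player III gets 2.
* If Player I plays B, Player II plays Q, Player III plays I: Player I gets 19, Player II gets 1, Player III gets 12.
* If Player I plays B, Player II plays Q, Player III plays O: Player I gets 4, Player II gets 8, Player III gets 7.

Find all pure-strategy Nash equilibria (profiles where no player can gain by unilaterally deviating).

(A, P, I): Player I can switch to B (17 → 20). Not NE.
(A, P, O): Player II can switch to Q (1 → 8). Not NE.
(A, Q, I): Player I can switch to B (9 → 19). Not NE.
(A, Q, O): Player I gets 9, best alternative 4; Player II gets 8, best alternative 1; Player III gets 18, best alternative 14. No profitable deviation — NE.
(B, P, I): Player I gets 20, best alternative 17; Player II gets 17, best alternative 1; Player III gets 20, best alternative 2. No profitable deviation — NE.
(B, P, O): Player I can switch to A (10 → 16). Not NE.
(B, Q, I): Player II can switch to P (1 → 17). Not NE.
(B, Q, O): Player I can switch to A (4 → 9). Not NE.

The pure Nash equilibria are (A, Q, O) and (B, P, I).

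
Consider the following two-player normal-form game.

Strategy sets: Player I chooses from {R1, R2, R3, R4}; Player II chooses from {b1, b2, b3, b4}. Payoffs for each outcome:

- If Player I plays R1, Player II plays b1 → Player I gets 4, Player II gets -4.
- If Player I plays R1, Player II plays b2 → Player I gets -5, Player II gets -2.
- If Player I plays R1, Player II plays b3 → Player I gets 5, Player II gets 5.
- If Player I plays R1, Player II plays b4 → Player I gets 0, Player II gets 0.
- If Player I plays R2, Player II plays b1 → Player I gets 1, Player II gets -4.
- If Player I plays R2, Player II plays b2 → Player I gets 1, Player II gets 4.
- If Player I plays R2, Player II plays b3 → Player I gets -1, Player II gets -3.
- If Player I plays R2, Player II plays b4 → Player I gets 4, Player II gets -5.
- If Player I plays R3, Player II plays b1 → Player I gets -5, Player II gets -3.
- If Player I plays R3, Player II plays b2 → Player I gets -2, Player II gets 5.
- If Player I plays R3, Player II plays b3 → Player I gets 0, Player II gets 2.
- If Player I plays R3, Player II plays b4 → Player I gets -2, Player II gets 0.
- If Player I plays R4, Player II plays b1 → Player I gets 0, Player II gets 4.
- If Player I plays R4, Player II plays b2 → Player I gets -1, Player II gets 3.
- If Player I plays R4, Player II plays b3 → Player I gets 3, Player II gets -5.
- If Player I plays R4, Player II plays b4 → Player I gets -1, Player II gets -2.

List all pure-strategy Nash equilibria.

(R1, b3) and (R2, b2)

Player I against b1: payoffs 4, 1, -5, 0 → best response R1.
Player I against b2: payoffs -5, 1, -2, -1 → best response R2.
Player I against b3: payoffs 5, -1, 0, 3 → best response R1.
Player I against b4: payoffs 0, 4, -2, -1 → best response R2.
Player II against R1: payoffs -4, -2, 5, 0 → best response b3.
Player II against R2: payoffs -4, 4, -3, -5 → best response b2.
Player II against R3: payoffs -3, 5, 2, 0 → best response b2.
Player II against R4: payoffs 4, 3, -5, -2 → best response b1.
Mutual best responses: (R1, b3); (R2, b2).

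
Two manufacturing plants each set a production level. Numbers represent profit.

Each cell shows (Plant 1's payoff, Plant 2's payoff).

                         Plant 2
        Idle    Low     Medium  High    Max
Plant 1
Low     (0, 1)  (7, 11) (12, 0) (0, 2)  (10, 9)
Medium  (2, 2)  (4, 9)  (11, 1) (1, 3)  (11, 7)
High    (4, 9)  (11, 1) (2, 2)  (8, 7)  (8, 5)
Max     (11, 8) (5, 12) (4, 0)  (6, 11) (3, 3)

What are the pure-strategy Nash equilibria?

Check each profile: it is a Nash equilibrium iff no player can strictly gain by switching unilaterally.
(Low, Idle): Plant 1 can switch to Medium (0 → 2). Not NE.
(Low, Low): Plant 1 can switch to High (7 → 11). Not NE.
(Low, Medium): Plant 2 can switch to Idle (0 → 1). Not NE.
(Low, High): Plant 1 can switch to Medium (0 → 1). Not NE.
(Low, Max): Plant 1 can switch to Medium (10 → 11). Not NE.
(Medium, Idle): Plant 1 can switch to High (2 → 4). Not NE.
(The remaining 14 profiles each have a profitable deviation by the same check.)

This game has no pure Nash equilibrium.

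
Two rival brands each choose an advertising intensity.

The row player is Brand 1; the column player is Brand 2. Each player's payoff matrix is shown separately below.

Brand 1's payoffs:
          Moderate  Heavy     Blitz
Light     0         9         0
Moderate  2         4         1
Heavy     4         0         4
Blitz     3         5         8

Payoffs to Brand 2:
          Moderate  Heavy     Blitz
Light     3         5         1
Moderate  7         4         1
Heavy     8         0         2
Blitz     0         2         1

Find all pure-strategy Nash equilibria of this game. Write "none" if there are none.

Brand 1 against Moderate: payoffs 0, 2, 4, 3 → best response Heavy.
Brand 1 against Heavy: payoffs 9, 4, 0, 5 → best response Light.
Brand 1 against Blitz: payoffs 0, 1, 4, 8 → best response Blitz.
Brand 2 against Light: payoffs 3, 5, 1 → best response Heavy.
Brand 2 against Moderate: payoffs 7, 4, 1 → best response Moderate.
Brand 2 against Heavy: payoffs 8, 0, 2 → best response Moderate.
Brand 2 against Blitz: payoffs 0, 2, 1 → best response Heavy.
Mutual best responses: (Light, Heavy); (Heavy, Moderate).

Pure-strategy Nash equilibria: (Light, Heavy), (Heavy, Moderate)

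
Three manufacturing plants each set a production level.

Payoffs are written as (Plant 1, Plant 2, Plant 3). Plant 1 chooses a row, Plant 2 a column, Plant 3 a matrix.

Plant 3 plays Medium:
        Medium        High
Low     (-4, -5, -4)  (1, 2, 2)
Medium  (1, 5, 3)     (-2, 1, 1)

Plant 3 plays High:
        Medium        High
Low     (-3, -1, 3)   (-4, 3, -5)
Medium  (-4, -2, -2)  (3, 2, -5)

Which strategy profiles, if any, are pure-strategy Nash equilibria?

(Low, Medium, Medium): Plant 1 can switch to Medium (-4 → 1). Not NE.
(Low, Medium, High): Plant 2 can switch to High (-1 → 3). Not NE.
(Low, High, Medium): Plant 1 gets 1, best alternative -2; Plant 2 gets 2, best alternative -5; Plant 3 gets 2, best alternative -5. No profitable deviation — NE.
(Low, High, High): Plant 1 can switch to Medium (-4 → 3). Not NE.
(Medium, Medium, Medium): Plant 1 gets 1, best alternative -4; Plant 2 gets 5, best alternative 1; Plant 3 gets 3, best alternative -2. No profitable deviation — NE.
(Medium, Medium, High): Plant 1 can switch to Low (-4 → -3). Not NE.
(Medium, High, Medium): Plant 1 can switch to Low (-2 → 1). Not NE.
(Medium, High, High): Plant 3 can switch to Medium (-5 → 1). Not NE.

The pure Nash equilibria are (Low, High, Medium); (Medium, Medium, Medium).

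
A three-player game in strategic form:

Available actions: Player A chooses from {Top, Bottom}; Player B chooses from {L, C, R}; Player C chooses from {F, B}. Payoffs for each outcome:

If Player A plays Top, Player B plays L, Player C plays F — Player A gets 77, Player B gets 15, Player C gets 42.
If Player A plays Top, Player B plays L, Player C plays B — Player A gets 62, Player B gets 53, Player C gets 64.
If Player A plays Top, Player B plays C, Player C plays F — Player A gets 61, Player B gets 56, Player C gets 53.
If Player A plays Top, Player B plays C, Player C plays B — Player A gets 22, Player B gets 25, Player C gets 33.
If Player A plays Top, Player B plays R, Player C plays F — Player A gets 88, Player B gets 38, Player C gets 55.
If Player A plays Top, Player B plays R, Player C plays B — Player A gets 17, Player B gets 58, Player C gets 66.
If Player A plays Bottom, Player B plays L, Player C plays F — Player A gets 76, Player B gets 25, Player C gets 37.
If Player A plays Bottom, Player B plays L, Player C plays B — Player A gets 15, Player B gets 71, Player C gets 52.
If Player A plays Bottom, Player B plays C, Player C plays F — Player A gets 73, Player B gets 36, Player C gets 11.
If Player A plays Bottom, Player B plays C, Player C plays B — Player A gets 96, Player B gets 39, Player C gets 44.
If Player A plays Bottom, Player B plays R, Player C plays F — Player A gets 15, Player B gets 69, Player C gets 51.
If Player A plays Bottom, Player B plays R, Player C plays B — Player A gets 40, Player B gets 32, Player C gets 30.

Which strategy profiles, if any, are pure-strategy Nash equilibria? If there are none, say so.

(Top, L, F): Player B can switch to C (15 → 56). Not NE.
(Top, L, B): Player B can switch to R (53 → 58). Not NE.
(Top, C, F): Player A can switch to Bottom (61 → 73). Not NE.
(Top, C, B): Player A can switch to Bottom (22 → 96). Not NE.
(Top, R, F): Player B can switch to C (38 → 56). Not NE.
(Top, R, B): Player A can switch to Bottom (17 → 40). Not NE.
(Bottom, L, F): Player A can switch to Top (76 → 77). Not NE.
(Bottom, L, B): Player A can switch to Top (15 → 62). Not NE.
(The remaining 4 profiles each have a profitable deviation by the same check.)

none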